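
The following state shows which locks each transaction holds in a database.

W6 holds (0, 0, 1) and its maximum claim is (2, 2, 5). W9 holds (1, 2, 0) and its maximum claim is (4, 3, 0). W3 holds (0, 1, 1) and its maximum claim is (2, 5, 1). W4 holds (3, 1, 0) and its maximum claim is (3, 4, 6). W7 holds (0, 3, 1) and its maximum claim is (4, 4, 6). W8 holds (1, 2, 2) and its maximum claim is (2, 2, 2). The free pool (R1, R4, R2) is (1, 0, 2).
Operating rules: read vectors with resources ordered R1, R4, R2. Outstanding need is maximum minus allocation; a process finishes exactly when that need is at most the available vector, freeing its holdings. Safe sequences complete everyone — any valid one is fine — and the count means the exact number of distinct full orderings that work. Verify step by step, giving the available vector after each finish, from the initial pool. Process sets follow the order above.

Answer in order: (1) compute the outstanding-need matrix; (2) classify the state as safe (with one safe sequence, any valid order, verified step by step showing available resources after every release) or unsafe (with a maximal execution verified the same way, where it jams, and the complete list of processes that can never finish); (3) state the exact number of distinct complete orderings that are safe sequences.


(1) Need matrix, components ordered R1, R4, R2:
  W6: (2, 2, 4)
  W9: (3, 1, 0)
  W3: (2, 4, 0)
  W4: (0, 3, 6)
  W7: (4, 1, 5)
  W8: (1, 0, 0)
(2) UNSAFE — no complete ordering exists.
Key observation: after W8, W6 the pool peaks at (2, 2, 5), and each blocked process is short somewhere: W9 on R1; W3 on R4; W4 on R4, R2; W7 on R1.
The run W8, W6 cannot be extended any further. Verifying each step:
  pool = (1, 0, 2)
  run W8 (needs (1, 0, 0), free (1, 0, 2)); after release of (1, 2, 2) the pool is (2, 2, 4)
  run W6 (needs (2, 2, 4), free (2, 2, 4)); after release of (0, 0, 1) the pool is (2, 2, 5)
  W9 still needs (3, 1, 0) but only (2, 2, 5) is free — short on R1
  W3 still needs (2, 4, 0) but only (2, 2, 5) is free — short on R4
  W4 still needs (0, 3, 6) but only (2, 2, 5) is free — short on R4 and R2
  W7 still needs (4, 1, 5) but only (2, 2, 5) is free — short on R1
Permanently blocked: W9, W3, W4 and W7.
(3) Exactly 0 of the possible complete orderings are safe sequences.


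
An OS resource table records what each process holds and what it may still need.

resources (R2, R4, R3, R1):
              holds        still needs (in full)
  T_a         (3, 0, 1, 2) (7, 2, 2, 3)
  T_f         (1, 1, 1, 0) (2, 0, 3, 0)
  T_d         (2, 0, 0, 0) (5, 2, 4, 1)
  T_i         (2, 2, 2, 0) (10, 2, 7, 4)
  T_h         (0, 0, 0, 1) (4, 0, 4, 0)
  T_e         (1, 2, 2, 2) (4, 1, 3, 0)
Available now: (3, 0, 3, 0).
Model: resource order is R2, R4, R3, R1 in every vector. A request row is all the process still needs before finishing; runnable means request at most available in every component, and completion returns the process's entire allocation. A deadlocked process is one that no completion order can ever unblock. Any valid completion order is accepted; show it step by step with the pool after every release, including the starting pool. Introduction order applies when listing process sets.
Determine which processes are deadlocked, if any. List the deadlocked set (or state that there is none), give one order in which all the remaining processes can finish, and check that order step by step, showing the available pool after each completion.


Nothing here is deadlocked.
Key observation: there is always a runnable process — T_f first — so the state unwinds completely.
One completion order for the rest: T_f, T_e, T_h, T_d, T_a, T_i. Step-by-step check:
  pool = (3, 0, 3, 0)
  T_f: need (2, 0, 3, 0) fits (3, 0, 3, 0); releases (1, 1, 1, 0), pool now (4, 1, 4, 0)
  T_e: need (4, 1, 3, 0) fits (4, 1, 4, 0); releases (1, 2, 2, 2), pool now (5, 3, 6, 2)
  T_h: need (4, 0, 4, 0) fits (5, 3, 6, 2); releases (0, 0, 0, 1), pool now (5, 3, 6, 3)
  T_d: need (5, 2, 4, 1) fits (5, 3, 6, 3); releases (2, 0, 0, 0), pool now (7, 3, 6, 3)
  T_a: need (7, 2, 2, 3) fits (7, 3, 6, 3); releases (3, 0, 1, 2), pool now (10, 3, 7, 5)
  T_i: need (10, 2, 7, 4) fits (10, 3, 7, 5); releases (2, 2, 2, 0), pool now (12, 5, 9, 5)


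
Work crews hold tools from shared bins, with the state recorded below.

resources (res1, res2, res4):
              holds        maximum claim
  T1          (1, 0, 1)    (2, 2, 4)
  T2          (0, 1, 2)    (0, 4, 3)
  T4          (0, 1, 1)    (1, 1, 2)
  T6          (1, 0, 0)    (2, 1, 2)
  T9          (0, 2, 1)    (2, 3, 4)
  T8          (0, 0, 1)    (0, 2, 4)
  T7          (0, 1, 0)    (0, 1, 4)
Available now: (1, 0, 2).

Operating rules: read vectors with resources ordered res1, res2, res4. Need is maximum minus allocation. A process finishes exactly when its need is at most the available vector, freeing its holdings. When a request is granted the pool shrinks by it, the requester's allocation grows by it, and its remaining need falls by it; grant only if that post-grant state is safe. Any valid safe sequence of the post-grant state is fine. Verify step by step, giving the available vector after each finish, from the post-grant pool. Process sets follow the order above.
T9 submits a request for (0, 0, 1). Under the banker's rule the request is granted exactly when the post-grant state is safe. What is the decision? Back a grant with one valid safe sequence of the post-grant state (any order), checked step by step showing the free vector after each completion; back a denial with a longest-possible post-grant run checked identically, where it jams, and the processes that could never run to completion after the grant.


GRANT — the state after the grant stays safe, e.g. via T4, T6, T9, T8, T1, T2, T7.
Key observation: even at the reduced pool (1, 0, 1), T4 fits immediately, so safety survives the grant.
Step-by-step check of the post-grant state:
  pool = (1, 0, 1)
  T4: need (1, 0, 1) fits (1, 0, 1); releases (0, 1, 1), pool now (1, 1, 2)
  T6: need (1, 1, 2) fits (1, 1, 2); releases (1, 0, 0), pool now (2, 1, 2)
  T9: need (2, 1, 2) fits (2, 1, 2); releases (0, 2, 2), pool now (2, 3, 4)
  T8: need (0, 2, 3) fits (2, 3, 4); releases (0, 0, 1), pool now (2, 3, 5)
  T1: need (1, 2, 3) fits (2, 3, 5); releases (1, 0, 1), pool now (3, 3, 6)
  T2: need (0, 3, 1) fits (3, 3, 6); releases (0, 1, 2), pool now (3, 4, 8)
  T7: need (0, 0, 4) fits (3, 4, 8); releases (0, 1, 0), pool now (3, 5, 8)


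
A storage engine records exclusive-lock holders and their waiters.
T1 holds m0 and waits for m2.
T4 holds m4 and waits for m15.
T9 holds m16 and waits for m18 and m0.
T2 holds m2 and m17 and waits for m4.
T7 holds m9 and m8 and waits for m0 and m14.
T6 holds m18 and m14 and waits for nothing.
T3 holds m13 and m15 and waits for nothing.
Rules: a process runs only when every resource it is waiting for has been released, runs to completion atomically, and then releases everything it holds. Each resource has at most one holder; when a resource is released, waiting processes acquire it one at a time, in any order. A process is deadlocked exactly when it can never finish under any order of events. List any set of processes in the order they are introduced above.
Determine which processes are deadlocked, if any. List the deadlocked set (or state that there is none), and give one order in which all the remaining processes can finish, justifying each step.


Nothing here is deadlocked.
Key observation: the wait relation is loop-free; peeling off processes with no waits unwinds the whole state.
The rest can finish in the order T3, T6, T4, T2, T1, T9, T7.
Walking it through:
  run T3 (it waits on nothing); releases m13 and m15
  run T6 (it waits on nothing); releases m18 and m14
  T4: everything it awaited (m15) is free; runs, freeing m4
  T2: everything it awaited (m4) is free; runs, freeing m2 and m17
  T1: everything it awaited (m2) is free; runs, freeing m0
  T9: everything it awaited (m18 and m0) is free; runs, freeing m16
  T7: everything it awaited (m0 and m14) is free; runs, freeing m9 and m8


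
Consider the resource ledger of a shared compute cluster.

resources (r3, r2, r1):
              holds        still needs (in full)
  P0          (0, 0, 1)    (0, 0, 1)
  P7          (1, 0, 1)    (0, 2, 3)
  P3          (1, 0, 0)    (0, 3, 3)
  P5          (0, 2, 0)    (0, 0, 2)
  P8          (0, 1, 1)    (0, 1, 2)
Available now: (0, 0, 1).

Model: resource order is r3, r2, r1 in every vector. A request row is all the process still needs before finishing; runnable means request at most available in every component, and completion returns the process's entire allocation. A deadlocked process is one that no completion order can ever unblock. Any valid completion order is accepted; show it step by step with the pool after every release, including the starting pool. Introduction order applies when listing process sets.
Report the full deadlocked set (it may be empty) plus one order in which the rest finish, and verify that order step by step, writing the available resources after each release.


The deadlocked set is empty.
Key observation: P0 can run right away; the returned allocation unlocks the remaining processes in turn.
One completion order for the rest: P0, P5, P8, P3, P7. Verifying each step:
  pool = (0, 0, 1)
  P0 needs (0, 0, 1) <= (0, 0, 1) -> finishes; pool += (0, 0, 1) = (0, 0, 2)
  P5 needs (0, 0, 2) <= (0, 0, 2) -> finishes; pool += (0, 2, 0) = (0, 2, 2)
  P8 needs (0, 1, 2) <= (0, 2, 2) -> finishes; pool += (0, 1, 1) = (0, 3, 3)
  P3 needs (0, 3, 3) <= (0, 3, 3) -> finishes; pool += (1, 0, 0) = (1, 3, 3)
  P7 needs (0, 2, 3) <= (1, 3, 3) -> finishes; pool += (1, 0, 1) = (2, 3, 4)


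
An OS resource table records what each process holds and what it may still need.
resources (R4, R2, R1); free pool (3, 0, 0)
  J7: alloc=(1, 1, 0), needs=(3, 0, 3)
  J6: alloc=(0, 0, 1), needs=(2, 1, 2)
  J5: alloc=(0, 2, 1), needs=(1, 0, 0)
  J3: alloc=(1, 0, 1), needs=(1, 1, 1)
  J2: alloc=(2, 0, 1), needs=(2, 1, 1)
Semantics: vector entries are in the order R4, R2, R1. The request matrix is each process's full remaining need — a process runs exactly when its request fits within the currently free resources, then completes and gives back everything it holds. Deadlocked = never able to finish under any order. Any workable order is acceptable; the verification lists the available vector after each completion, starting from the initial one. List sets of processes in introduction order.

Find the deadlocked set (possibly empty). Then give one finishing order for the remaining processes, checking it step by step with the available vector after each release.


No process is deadlocked.
Key observation: J5 leads a chain of completions in which each release enables another process.
One completion order for the rest: J5, J3, J2, J7, J6. Step-by-step check:
  pool = (3, 0, 0)
  run J5 (needs (1, 0, 0), free (3, 0, 0)); after release of (0, 2, 1) the pool is (3, 2, 1)
  run J3 (needs (1, 1, 1), free (3, 2, 1)); after release of (1, 0, 1) the pool is (4, 2, 2)
  run J2 (needs (2, 1, 1), free (4, 2, 2)); after release of (2, 0, 1) the pool is (6, 2, 3)
  run J7 (needs (3, 0, 3), free (6, 2, 3)); after release of (1, 1, 0) the pool is (7, 3, 3)
  run J6 (needs (2, 1, 2), free (7, 3, 3)); after release of (0, 0, 1) the pool is (7, 3, 4)


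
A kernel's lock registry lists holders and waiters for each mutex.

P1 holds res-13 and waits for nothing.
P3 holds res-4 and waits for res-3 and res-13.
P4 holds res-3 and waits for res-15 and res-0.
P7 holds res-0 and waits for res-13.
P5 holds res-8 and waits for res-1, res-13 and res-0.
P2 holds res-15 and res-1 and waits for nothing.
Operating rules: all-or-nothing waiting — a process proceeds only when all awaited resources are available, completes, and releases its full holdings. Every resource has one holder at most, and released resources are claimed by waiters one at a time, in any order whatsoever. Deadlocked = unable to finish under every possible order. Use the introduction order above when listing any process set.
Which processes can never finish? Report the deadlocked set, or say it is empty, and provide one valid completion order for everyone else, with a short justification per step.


No process is deadlocked.
Key observation: the waits form no ring: some process can always run, and its releases unblock the others one by one.
One completion order for the rest: P1, P2, P7, P4, P3, P5.
Verifying each step:
  run P1 (it waits on nothing); releases res-13
  run P2 (it waits on nothing); releases res-15 and res-1
  P7 waits on res-13 — all released -> runs and releases res-0
  P4 waits on res-15 and res-0 — all released -> runs and releases res-3
  P3 waits on res-3 and res-13 — all released -> runs and releases res-4
  P5 waits on res-1, res-13 and res-0 — all released -> runs and releases res-8


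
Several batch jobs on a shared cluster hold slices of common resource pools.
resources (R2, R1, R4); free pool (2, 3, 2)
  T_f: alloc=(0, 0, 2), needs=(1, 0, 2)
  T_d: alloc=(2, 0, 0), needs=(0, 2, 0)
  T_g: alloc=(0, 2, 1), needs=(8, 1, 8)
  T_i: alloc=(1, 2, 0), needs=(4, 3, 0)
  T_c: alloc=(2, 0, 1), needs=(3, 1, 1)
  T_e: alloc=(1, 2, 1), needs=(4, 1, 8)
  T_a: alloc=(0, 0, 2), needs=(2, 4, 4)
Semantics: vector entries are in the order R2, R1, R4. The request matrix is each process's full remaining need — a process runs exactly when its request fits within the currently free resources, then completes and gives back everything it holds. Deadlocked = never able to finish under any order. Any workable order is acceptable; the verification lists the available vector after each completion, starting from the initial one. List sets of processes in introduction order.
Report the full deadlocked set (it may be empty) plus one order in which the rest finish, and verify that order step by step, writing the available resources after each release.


Deadlocked: T_g and T_e.
Key observation: no order helps: past T_d, T_f, T_i, T_c, T_a, the free pool tops out at (7, 5, 7), below what each blocked process needs in R4.
A valid finishing order for the others: T_d, T_f, T_i, T_c, T_a. Verifying each step:
  pool = (2, 3, 2)
  T_d: need (0, 2, 0) fits (2, 3, 2); releases (2, 0, 0), pool now (4, 3, 2)
  T_f: need (1, 0, 2) fits (4, 3, 2); releases (0, 0, 2), pool now (4, 3, 4)
  T_i: need (4, 3, 0) fits (4, 3, 4); releases (1, 2, 0), pool now (5, 5, 4)
  T_c: need (3, 1, 1) fits (5, 5, 4); releases (2, 0, 1), pool now (7, 5, 5)
  T_a: need (2, 4, 4) fits (7, 5, 5); releases (0, 0, 2), pool now (7, 5, 7)
The stuck group stays short no matter what:
  T_g still needs (8, 1, 8) but only (7, 5, 7) is free — short on R2 and R4
  T_e still needs (4, 1, 8) but only (7, 5, 7) is free — short on R4


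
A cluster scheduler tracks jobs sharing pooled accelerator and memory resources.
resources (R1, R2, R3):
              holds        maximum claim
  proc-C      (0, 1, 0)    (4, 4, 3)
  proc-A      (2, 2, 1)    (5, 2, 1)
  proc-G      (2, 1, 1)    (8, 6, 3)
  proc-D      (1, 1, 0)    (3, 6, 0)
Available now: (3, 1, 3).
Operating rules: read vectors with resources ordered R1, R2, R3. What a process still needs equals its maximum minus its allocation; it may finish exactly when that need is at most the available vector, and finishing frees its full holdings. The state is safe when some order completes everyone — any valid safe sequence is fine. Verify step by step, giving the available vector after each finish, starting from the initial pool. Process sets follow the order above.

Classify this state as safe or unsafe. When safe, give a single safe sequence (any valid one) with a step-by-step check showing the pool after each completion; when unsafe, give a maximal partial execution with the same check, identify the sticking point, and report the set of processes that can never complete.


The state is UNSAFE.
Key observation: no order helps: past proc-A, proc-C, the free pool tops out at (5, 4, 4), below what each blocked process needs in R2.
A maximal execution: proc-A, proc-C — then nothing else fits. Step-by-step check:
  pool = (3, 1, 3)
  proc-A needs (3, 0, 0) <= (3, 1, 3) -> finishes; pool += (2, 2, 1) = (5, 3, 4)
  proc-C needs (4, 3, 3) <= (5, 3, 4) -> finishes; pool += (0, 1, 0) = (5, 4, 4)
  proc-G cannot run: need (6, 5, 2) vs free (5, 4, 4) (insufficient R1 and R2)
  proc-D cannot run: need (2, 5, 0) vs free (5, 4, 4) (insufficient R2)
Never able to finish: proc-G and proc-D.


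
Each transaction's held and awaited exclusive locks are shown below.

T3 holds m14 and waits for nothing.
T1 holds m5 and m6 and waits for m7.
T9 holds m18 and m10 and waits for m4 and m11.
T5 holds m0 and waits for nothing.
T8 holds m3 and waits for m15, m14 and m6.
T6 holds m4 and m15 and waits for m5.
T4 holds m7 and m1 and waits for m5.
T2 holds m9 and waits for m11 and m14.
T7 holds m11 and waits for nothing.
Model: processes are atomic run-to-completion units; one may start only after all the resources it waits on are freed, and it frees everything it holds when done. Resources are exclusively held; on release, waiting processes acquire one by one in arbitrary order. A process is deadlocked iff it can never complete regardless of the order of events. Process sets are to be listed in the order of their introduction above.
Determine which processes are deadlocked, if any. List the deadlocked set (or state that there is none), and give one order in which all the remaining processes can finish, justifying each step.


The deadlocked set is T1, T9, T8, T6 and T4.
Key observation: the wait chain closes on itself along T1 -> T4 -> T1; T9, T8 and T6 wait into the deadlock from upstream.
A valid finishing order for the others: T7, T3, T2, T5.
Verifying each step:
  run T7 (it waits on nothing); releases m11
  run T3 (it waits on nothing); releases m14
  T2 waits on m11 and m14 — all released -> runs and releases m9
  run T5 (it waits on nothing); releases m0


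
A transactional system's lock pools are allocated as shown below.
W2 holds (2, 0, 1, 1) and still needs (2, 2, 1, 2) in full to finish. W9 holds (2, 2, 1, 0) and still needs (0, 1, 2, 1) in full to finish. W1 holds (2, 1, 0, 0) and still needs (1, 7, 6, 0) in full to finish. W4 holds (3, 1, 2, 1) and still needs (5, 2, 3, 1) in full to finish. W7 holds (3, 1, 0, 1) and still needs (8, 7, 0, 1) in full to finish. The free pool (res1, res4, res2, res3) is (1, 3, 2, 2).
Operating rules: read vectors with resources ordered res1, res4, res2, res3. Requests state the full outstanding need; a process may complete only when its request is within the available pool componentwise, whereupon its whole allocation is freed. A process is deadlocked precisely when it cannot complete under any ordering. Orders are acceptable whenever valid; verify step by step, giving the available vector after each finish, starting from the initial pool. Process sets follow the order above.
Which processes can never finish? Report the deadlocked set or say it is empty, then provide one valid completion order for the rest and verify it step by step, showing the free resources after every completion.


Deadlocked: W1 and W7.
Key observation: once W9, W2, W4 finish, the pool peaks at (8, 6, 6, 4) — and every remaining process still needs more res4 than that.
One completion order for the rest: W9, W2, W4. Check, step by step:
  pool = (1, 3, 2, 2)
  run W9 (needs (0, 1, 2, 1), free (1, 3, 2, 2)); after release of (2, 2, 1, 0) the pool is (3, 5, 3, 2)
  run W2 (needs (2, 2, 1, 2), free (3, 5, 3, 2)); after release of (2, 0, 1, 1) the pool is (5, 5, 4, 3)
  run W4 (needs (5, 2, 3, 1), free (5, 5, 4, 3)); after release of (3, 1, 2, 1) the pool is (8, 6, 6, 4)
The blocked processes can never fit:
  W1 still needs (1, 7, 6, 0) but only (8, 6, 6, 4) is free — short on res4
  W7 still needs (8, 7, 0, 1) but only (8, 6, 6, 4) is free — short on res4


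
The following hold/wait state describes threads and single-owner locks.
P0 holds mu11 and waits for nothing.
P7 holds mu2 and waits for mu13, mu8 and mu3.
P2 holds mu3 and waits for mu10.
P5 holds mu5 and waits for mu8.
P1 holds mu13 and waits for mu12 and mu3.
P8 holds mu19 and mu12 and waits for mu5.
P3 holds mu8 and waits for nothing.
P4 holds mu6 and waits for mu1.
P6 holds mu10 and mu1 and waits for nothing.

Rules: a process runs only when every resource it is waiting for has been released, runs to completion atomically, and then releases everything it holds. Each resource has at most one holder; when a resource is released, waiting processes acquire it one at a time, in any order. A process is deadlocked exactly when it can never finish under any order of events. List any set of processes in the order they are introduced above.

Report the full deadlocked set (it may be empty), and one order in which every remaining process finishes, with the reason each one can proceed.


Nothing here is deadlocked.
Key observation: every chain of waits terminates; starting from the processes that wait on nothing, all the rest unlock in turn.
One completion order for the rest: P6, P2, P4, P3, P0, P5, P8, P1, P7.
Step-by-step check:
  P6 waits on nothing -> runs at once and releases mu10 and mu1
  P2 waits on mu10 — all released -> runs and releases mu3
  P4 waits on mu1 — all released -> runs and releases mu6
  P3 waits on nothing -> runs at once and releases mu8
  P0 waits on nothing -> runs at once and releases mu11
  P5 waits on mu8 — all released -> runs and releases mu5
  P8 waits on mu5 — all released -> runs and releases mu19 and mu12
  P1 waits on mu12 and mu3 — all released -> runs and releases mu13
  P7 waits on mu13, mu8 and mu3 — all released -> runs and releases mu2


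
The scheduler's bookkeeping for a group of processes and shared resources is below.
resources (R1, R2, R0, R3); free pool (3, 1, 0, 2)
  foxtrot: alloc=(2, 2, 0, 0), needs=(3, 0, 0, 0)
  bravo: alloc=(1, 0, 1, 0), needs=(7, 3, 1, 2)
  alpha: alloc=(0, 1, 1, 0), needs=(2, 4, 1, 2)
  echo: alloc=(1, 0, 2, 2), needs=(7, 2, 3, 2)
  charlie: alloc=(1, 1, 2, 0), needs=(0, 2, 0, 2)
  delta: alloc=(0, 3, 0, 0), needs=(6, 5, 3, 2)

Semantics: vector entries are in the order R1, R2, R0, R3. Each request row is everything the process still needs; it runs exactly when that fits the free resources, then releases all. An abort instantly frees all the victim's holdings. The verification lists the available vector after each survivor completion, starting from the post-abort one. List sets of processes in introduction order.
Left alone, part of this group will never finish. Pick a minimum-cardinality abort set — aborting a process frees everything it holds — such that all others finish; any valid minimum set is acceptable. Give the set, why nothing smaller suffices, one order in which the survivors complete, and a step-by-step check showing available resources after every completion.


The answer: abort bravo.
Key observation: aborting bravo returns (1, 0, 1, 0), and echo — hopeless before — runs at step 5 with the returned capacity in the pool.
No smaller set exists: with zero aborts the deadlock remains.
Survivors finish in the order: foxtrot, charlie, alpha, delta, echo. Walking it through (pool after the aborts first):
  pool = (4, 1, 1, 2)
  run foxtrot (needs (3, 0, 0, 0), free (4, 1, 1, 2)); after release of (2, 2, 0, 0) the pool is (6, 3, 1, 2)
  run charlie (needs (0, 2, 0, 2), free (6, 3, 1, 2)); after release of (1, 1, 2, 0) the pool is (7, 4, 3, 2)
  run alpha (needs (2, 4, 1, 2), free (7, 4, 3, 2)); after release of (0, 1, 1, 0) the pool is (7, 5, 4, 2)
  run delta (needs (6, 5, 3, 2), free (7, 5, 4, 2)); after release of (0, 3, 0, 0) the pool is (7, 8, 4, 2)
  run echo (needs (7, 2, 3, 2), free (7, 8, 4, 2)); after release of (1, 0, 2, 2) the pool is (8, 8, 6, 4)


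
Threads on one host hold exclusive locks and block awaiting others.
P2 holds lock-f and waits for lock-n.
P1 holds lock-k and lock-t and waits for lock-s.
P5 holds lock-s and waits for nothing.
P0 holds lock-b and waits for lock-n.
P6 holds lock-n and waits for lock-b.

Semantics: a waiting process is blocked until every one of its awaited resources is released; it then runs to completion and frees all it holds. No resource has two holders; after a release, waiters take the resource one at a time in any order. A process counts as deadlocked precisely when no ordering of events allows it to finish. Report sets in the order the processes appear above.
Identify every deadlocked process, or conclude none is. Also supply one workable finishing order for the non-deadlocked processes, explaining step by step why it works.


Deadlocked: P2, P0 and P6.
Key observation: the knot is the closed ring of waits P6 -> P0 -> P6; P2 waits into the deadlock from upstream.
A valid finishing order for the others: P5, P1.
Verifying each step:
  P5: no waits; runs immediately, freeing lock-s
  P1 waits on lock-s — all released -> runs and releases lock-k and lock-t


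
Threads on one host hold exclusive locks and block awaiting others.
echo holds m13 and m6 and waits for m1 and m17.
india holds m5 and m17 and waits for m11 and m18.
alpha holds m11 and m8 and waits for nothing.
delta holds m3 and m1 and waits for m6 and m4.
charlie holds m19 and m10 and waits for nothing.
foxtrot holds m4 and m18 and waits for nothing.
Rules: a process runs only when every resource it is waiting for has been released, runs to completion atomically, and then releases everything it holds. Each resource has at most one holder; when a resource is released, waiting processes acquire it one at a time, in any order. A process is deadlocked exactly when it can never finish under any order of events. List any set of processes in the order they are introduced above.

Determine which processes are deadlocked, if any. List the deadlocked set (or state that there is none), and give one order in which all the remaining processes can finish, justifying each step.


Deadlocked: echo and delta.
Key observation: the knot is the closed ring of waits echo -> delta -> echo; no other process is dragged down with it.
A valid finishing order for the others: foxtrot, charlie, alpha, india.
Check, step by step:
  foxtrot: no waits; runs immediately, freeing m4 and m18
  charlie: no waits; runs immediately, freeing m19 and m10
  alpha: no waits; runs immediately, freeing m11 and m8
  india waits on m11 and m18 — all released -> runs and releases m5 and m17


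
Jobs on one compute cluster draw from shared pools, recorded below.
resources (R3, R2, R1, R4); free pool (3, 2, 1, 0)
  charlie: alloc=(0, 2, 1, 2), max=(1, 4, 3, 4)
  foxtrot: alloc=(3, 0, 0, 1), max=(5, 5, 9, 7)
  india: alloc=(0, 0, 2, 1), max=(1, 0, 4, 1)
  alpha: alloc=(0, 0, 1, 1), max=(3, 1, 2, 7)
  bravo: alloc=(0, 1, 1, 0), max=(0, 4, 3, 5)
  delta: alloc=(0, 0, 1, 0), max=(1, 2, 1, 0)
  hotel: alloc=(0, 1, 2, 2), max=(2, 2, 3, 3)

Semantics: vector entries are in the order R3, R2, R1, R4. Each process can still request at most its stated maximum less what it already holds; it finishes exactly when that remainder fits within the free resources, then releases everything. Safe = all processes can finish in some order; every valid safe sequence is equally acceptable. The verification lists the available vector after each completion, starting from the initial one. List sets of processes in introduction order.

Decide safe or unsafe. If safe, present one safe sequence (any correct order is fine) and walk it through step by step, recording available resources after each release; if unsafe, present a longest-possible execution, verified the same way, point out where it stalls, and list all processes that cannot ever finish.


UNSAFE.
Key observation: the wall is R4: completing delta, india, hotel, charlie, bravo brings the pool only to (3, 6, 8, 5), and all the rest need more.
Going as far as possible: delta, india, hotel, charlie, bravo; after that, nothing fits. Verifying each step:
  pool = (3, 2, 1, 0)
  delta needs (1, 2, 0, 0) <= (3, 2, 1, 0) -> finishes; pool += (0, 0, 1, 0) = (3, 2, 2, 0)
  india needs (1, 0, 2, 0) <= (3, 2, 2, 0) -> finishes; pool += (0, 0, 2, 1) = (3, 2, 4, 1)
  hotel needs (2, 1, 1, 1) <= (3, 2, 4, 1) -> finishes; pool += (0, 1, 2, 2) = (3, 3, 6, 3)
  charlie needs (1, 2, 2, 2) <= (3, 3, 6, 3) -> finishes; pool += (0, 2, 1, 2) = (3, 5, 7, 5)
  bravo needs (0, 3, 2, 5) <= (3, 5, 7, 5) -> finishes; pool += (0, 1, 1, 0) = (3, 6, 8, 5)
  blocked: foxtrot wants (2, 5, 9, 6), pool (3, 6, 8, 5) — not enough R1 and R4
  blocked: alpha wants (3, 1, 1, 6), pool (3, 6, 8, 5) — not enough R4
Permanently blocked: foxtrot and alpha.


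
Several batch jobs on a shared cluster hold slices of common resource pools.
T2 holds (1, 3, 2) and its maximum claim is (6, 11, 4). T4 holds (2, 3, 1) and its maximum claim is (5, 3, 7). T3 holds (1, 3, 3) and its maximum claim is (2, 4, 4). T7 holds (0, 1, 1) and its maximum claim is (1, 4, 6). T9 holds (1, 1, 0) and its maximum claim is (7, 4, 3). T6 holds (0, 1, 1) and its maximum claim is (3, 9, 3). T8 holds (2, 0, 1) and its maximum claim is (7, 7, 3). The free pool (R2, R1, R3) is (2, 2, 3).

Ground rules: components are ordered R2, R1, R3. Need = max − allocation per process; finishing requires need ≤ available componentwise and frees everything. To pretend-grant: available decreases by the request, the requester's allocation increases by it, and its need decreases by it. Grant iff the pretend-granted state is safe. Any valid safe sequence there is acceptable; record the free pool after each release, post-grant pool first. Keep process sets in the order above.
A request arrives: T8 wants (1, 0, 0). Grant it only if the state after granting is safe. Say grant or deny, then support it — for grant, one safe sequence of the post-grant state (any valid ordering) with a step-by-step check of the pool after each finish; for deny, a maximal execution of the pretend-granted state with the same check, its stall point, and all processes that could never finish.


DENY: after the grant no complete ordering would exist.
Key observation: no order helps: past T3, T7, the free pool tops out at (2, 6, 7), below what each blocked process needs in R2.
Pretend the grant happened; the run T3, T7 goes as far as possible. Verifying each step:
  pool = (1, 2, 3)
  run T3 (needs (1, 1, 1), free (1, 2, 3)); after release of (1, 3, 3) the pool is (2, 5, 6)
  run T7 (needs (1, 3, 5), free (2, 5, 6)); after release of (0, 1, 1) the pool is (2, 6, 7)
  blocked: T2 wants (5, 8, 2), pool (2, 6, 7) — not enough R2 and R1
  blocked: T4 wants (3, 0, 6), pool (2, 6, 7) — not enough R2
  blocked: T9 wants (6, 3, 3), pool (2, 6, 7) — not enough R2
  blocked: T6 wants (3, 8, 2), pool (2, 6, 7) — not enough R2 and R1
  blocked: T8 wants (4, 7, 2), pool (2, 6, 7) — not enough R2 and R1
Post-grant, the permanently blocked set is T2, T4, T9, T6 and T8.


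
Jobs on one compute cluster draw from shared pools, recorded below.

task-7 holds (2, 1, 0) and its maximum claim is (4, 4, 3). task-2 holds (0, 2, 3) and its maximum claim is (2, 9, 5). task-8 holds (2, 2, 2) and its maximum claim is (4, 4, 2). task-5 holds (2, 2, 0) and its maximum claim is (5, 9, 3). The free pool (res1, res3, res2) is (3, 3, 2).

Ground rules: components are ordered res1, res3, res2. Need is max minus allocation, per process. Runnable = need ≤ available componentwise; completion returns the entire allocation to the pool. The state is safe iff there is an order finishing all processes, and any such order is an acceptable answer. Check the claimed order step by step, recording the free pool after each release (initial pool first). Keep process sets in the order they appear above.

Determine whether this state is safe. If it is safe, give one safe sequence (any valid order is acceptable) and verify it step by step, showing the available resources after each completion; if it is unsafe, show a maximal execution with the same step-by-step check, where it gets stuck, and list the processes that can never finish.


UNSAFE.
Key observation: after task-8, task-7 complete, (7, 6, 4) is the best the pool ever gets, yet each leftover process wants more res3.
A maximal execution: task-8, task-7 — then nothing else fits. Walking it through:
  pool = (3, 3, 2)
  task-8 needs (2, 2, 0) <= (3, 3, 2) -> finishes; pool += (2, 2, 2) = (5, 5, 4)
  task-7 needs (2, 3, 3) <= (5, 5, 4) -> finishes; pool += (2, 1, 0) = (7, 6, 4)
  task-2 cannot run: need (2, 7, 2) vs free (7, 6, 4) (insufficient res3)
  task-5 cannot run: need (3, 7, 3) vs free (7, 6, 4) (insufficient res3)
Permanently blocked: task-2 and task-5.


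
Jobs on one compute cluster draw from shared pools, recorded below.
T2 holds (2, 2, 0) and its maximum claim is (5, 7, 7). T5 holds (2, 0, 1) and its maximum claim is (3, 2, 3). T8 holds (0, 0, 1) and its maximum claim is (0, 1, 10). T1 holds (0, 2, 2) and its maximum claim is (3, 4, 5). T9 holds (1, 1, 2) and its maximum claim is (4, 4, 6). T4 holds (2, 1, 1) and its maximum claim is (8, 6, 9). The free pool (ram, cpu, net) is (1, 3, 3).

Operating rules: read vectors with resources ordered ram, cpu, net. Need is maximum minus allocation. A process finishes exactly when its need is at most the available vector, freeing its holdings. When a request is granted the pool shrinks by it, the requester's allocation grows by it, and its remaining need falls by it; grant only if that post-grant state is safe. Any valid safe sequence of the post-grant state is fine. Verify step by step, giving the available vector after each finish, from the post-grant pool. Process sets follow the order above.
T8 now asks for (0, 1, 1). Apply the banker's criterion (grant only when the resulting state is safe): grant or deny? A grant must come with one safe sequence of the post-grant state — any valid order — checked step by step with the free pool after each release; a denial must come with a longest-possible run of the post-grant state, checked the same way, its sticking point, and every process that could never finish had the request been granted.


DENY: after the grant no complete ordering would exist.
Key observation: after T5, T1, T9, T2 complete, (6, 7, 7) is the best the pool ever gets, yet each leftover process wants more net.
After a pretend grant, a maximal execution: T5, T1, T9, T2 — then nothing else fits. Walking it through:
  pool = (1, 2, 2)
  T5: need (1, 2, 2) fits (1, 2, 2); releases (2, 0, 1), pool now (3, 2, 3)
  T1: need (3, 2, 3) fits (3, 2, 3); releases (0, 2, 2), pool now (3, 4, 5)
  T9: need (3, 3, 4) fits (3, 4, 5); releases (1, 1, 2), pool now (4, 5, 7)
  T2: need (3, 5, 7) fits (4, 5, 7); releases (2, 2, 0), pool now (6, 7, 7)
  T8 still needs (0, 0, 8) but only (6, 7, 7) is free — short on net
  T4 still needs (6, 5, 8) but only (6, 7, 7) is free — short on net
Processes that could never finish after the grant: T8 and T4.


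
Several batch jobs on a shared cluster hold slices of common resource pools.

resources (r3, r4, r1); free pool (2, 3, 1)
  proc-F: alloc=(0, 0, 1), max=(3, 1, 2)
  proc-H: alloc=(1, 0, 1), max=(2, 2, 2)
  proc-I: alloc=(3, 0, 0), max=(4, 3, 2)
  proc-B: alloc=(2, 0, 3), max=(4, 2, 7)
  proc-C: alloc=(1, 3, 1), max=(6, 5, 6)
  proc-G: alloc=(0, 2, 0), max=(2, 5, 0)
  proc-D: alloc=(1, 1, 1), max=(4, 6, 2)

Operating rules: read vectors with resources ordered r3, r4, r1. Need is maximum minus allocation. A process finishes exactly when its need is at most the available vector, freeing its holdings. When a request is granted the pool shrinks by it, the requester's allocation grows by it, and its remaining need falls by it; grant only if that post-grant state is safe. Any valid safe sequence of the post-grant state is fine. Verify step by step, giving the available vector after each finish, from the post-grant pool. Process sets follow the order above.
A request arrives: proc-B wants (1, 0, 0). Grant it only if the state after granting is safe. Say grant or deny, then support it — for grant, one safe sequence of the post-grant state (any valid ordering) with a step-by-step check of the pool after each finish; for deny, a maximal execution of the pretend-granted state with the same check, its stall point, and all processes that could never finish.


GRANT. The post-grant state is safe; one safe sequence: proc-H, proc-G, proc-I, proc-F, proc-D, proc-B, proc-C.
Key observation: after the grant the pool drops to (1, 3, 1), which still lets proc-H finish first and unwind the rest.
Verifying the post-grant state step by step:
  pool = (1, 3, 1)
  run proc-H (needs (1, 2, 1), free (1, 3, 1)); after release of (1, 0, 1) the pool is (2, 3, 2)
  run proc-G (needs (2, 3, 0), free (2, 3, 2)); after release of (0, 2, 0) the pool is (2, 5, 2)
  run proc-I (needs (1, 3, 2), free (2, 5, 2)); after release of (3, 0, 0) the pool is (5, 5, 2)
  run proc-F (needs (3, 1, 1), free (5, 5, 2)); after release of (0, 0, 1) the pool is (5, 5, 3)
  run proc-D (needs (3, 5, 1), free (5, 5, 3)); after release of (1, 1, 1) the pool is (6, 6, 4)
  run proc-B (needs (1, 2, 4), free (6, 6, 4)); after release of (3, 0, 3) the pool is (9, 6, 7)
  run proc-C (needs (5, 2, 5), free (9, 6, 7)); after release of (1, 3, 1) the pool is (10, 9, 8)


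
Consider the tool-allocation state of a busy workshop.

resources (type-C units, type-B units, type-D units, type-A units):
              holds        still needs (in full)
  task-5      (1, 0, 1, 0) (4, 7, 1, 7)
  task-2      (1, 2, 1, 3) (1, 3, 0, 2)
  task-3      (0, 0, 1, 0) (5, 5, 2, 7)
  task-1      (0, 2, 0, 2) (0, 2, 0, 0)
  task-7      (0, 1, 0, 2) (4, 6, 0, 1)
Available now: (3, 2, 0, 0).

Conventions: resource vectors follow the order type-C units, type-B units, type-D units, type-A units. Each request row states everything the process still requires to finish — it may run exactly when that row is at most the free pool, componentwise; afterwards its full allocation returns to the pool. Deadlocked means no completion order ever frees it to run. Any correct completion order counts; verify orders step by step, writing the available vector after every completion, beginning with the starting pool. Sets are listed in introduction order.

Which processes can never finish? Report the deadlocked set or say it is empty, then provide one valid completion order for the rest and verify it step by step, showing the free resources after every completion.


The deadlocked set is empty.
Key observation: the pool covers task-1 at once, and every later process fits after earlier releases.
One completion order for the rest: task-1, task-2, task-7, task-5, task-3. Walking it through:
  pool = (3, 2, 0, 0)
  run task-1 (needs (0, 2, 0, 0), free (3, 2, 0, 0)); after release of (0, 2, 0, 2) the pool is (3, 4, 0, 2)
  run task-2 (needs (1, 3, 0, 2), free (3, 4, 0, 2)); after release of (1, 2, 1, 3) the pool is (4, 6, 1, 5)
  run task-7 (needs (4, 6, 0, 1), free (4, 6, 1, 5)); after release of (0, 1, 0, 2) the pool is (4, 7, 1, 7)
  run task-5 (needs (4, 7, 1, 7), free (4, 7, 1, 7)); after release of (1, 0, 1, 0) the pool is (5, 7, 2, 7)
  run task-3 (needs (5, 5, 2, 7), free (5, 7, 2, 7)); after release of (0, 0, 1, 0) the pool is (5, 7, 3, 7)


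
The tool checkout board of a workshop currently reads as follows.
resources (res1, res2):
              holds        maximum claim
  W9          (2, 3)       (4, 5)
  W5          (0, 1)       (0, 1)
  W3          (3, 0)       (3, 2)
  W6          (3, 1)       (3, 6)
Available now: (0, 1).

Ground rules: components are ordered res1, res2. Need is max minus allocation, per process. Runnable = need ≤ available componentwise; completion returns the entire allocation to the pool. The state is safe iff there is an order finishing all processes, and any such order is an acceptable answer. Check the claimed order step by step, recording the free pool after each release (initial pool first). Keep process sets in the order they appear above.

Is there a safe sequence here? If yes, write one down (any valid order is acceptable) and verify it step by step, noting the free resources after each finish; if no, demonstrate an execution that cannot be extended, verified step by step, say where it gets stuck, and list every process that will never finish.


SAFE. One safe sequence: W5, W3, W9, W6.
Key observation: the first exact fit in this order is W3 — it needs (0, 2) with (0, 2) free, meeting a requested resource to the last unit.
Check, step by step:
  pool = (0, 1)
  W5: need (0, 0) fits (0, 1); releases (0, 1), pool now (0, 2)
  W3: need (0, 2) fits (0, 2); releases (3, 0), pool now (3, 2)
  W9: need (2, 2) fits (3, 2); releases (2, 3), pool now (5, 5)
  W6: need (0, 5) fits (5, 5); releases (3, 1), pool now (8, 6)
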